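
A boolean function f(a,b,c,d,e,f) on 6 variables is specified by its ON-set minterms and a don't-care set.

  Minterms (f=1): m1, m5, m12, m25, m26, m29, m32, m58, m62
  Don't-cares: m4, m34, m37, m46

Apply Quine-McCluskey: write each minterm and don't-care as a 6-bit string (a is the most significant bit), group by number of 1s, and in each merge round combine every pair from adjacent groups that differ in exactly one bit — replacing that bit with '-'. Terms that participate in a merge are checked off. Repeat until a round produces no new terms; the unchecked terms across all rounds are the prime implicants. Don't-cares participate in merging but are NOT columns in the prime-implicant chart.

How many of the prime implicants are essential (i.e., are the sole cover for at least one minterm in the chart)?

size-2^0 implicants → 000001(✓)  000100(✓)  000101(✓)  001100(✓)  011001(✓)  011010(✓)  011101(✓)  100000(✓)  100010(✓)  100101(✓)  101110(✓)  111010(✓)  111110(✓)
size-2^1 implicants → -00101  -11010  00-100  000-01  00010-  011-01  1-1110  1000-0  111-10
Unchecked terms (primes): -00101, -11010, 00-100, 000-01, 00010-, 011-01, 1-1110, 1000-0, 111-10
Minterm coverage:
  m1 ⊆ 000-01 [E]
  m5 ⊆ -00101,000-01,00010-
  m12 ⊆ 00-100 [E]
  m25 ⊆ 011-01 [E]
  m26 ⊆ -11010 [E]
  m29 ⊆ 011-01 [E]
  m32 ⊆ 1000-0 [E]
  m58 ⊆ -11010,111-10
  m62 ⊆ 1-1110,111-10
E = {-11010, 00-100, 000-01, 011-01, 1000-0}

5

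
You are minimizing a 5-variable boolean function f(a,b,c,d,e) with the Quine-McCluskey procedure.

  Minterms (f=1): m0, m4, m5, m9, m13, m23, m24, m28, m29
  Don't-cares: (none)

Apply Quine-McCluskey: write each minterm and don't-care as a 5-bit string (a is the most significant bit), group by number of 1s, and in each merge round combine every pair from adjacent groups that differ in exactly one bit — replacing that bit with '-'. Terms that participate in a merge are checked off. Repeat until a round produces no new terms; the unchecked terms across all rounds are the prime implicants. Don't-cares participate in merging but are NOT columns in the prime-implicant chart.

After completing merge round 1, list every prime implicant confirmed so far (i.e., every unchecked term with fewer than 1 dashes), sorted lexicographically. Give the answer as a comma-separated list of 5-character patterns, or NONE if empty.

[col 0] 00000*, 00100*, 00101*, 01001*, 01101*, 10111, 11000*, 11100*, 11101*
[col 1] -1101, 0-101, 00-00, 0010-, 01-01, 11-00, 1110-
Prime implicants: -1101, 0-101, 00-00, 0010-, 01-01, 10111, 11-00, 1110-

10111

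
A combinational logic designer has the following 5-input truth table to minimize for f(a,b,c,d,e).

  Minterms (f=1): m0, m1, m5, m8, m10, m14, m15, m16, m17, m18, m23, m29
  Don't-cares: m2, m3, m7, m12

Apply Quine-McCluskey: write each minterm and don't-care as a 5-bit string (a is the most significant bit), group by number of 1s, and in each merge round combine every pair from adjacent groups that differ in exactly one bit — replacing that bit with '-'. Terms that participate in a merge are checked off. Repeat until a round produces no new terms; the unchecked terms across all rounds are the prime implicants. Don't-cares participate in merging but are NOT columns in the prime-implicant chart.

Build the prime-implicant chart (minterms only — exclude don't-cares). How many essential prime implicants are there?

5

[col 0] 00000*, 00001*, 00010*, 00011*, 00101*, 00111*, 01000*, 01010*, 01100*, 01110*, 01111*, 10000*, 10001*, 10010*, 10111*, 11101
[col 1] -0000*, -0001*, -0010*, -0111, 0-000*, 0-010*, 0-111, 00-01*, 00-11*, 000-0*, 000-1*, 0000-*, 0001-*, 001-1*, 01-00*, 01-10*, 010-0*, 011-0*, 0111-, 100-0*, 1000-*
[col 2] -00-0, -000-, 0-0-0, 00--1, 000--, 01--0
Prime implicants: -00-0, -000-, -0111, 0-0-0, 0-111, 00--1, 000--, 01--0, 0111-, 11101
PI chart (minterm → PIs covering it):
  0 | -00-0,-000-,0-0-0,000--
  1 | -000-,00--1,000--
  5 | 00--1  (sole → essential)
  8 | 0-0-0,01--0
  10 | 0-0-0,01--0
  14 | 01--0,0111-
  15 | 0-111,0111-
  16 | -00-0,-000-
  17 | -000-  (sole → essential)
  18 | -00-0  (sole → essential)
  23 | -0111  (sole → essential)
  29 | 11101  (sole → essential)
Essential prime implicants: -00-0, -000-, -0111, 00--1, 11101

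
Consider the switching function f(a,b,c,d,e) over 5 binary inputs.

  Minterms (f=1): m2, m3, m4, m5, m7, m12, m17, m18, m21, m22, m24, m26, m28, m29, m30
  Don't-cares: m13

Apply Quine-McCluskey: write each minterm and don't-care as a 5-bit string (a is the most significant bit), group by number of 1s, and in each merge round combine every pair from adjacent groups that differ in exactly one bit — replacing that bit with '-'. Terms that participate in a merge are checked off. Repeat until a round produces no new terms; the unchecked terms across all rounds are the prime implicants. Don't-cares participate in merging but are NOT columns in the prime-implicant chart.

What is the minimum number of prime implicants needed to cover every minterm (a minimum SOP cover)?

7

Round 0: 00010✓ 00011✓ 00100✓ 00101✓ 00111✓ 01100✓ 01101✓ 10001✓ 10010✓ 10101✓ 10110✓ 11000✓ 11010✓ 11100✓ 11101✓ 11110✓
Round 1: -0010 -0101✓ -1100✓ -1101✓ 0-100✓ 0-101✓ 00-11 0001- 001-1 0010-✓ 0110-✓ 1-010✓ 1-101✓ 1-110✓ 10-01 10-10✓ 11-00✓ 11-10✓ 110-0✓ 111-0✓ 1110-✓
Round 2: --101 -110- 0-10- 1--10 11--0
PIs = {--101, -0010, -110-, 0-10-, 00-11, 0001-, 001-1, 1--10, 10-01, 11--0}
Coverage chart:
  m2: -0010,0001-
  m3: 00-11,0001-
  m4: 0-10- ←essential
  m5: --101,0-10-,001-1
  m7: 00-11,001-1
  m12: -110-,0-10-
  m17: 10-01 ←essential
  m18: -0010,1--10
  m21: --101,10-01
  m22: 1--10 ←essential
  m24: 11--0 ←essential
  m26: 1--10,11--0
  m28: -110-,11--0
  m29: --101,-110-
  m30: 1--10,11--0
Essential: 0-10-, 1--10, 10-01, 11--0
Petrick residual → --101, -0010, 00-11
Min cover (7 terms): cd'e + b'c'de' + a'cd' + a'b'de + ade' + ab'd'e + abe'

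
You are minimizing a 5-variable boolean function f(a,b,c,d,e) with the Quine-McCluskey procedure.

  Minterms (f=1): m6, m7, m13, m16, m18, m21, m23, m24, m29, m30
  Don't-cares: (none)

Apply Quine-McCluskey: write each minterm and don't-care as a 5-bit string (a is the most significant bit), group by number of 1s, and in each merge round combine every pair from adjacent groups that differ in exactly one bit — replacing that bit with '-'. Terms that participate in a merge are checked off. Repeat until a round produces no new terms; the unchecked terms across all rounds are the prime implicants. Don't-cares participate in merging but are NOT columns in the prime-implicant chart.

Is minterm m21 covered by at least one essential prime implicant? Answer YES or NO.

NO

[col 0] 00110*, 00111*, 01101*, 10000*, 10010*, 10101*, 10111*, 11000*, 11101*, 11110
[col 1] -0111, -1101, 0011-, 1-000, 1-101, 100-0, 101-1
Prime implicants: -0111, -1101, 0011-, 1-000, 1-101, 100-0, 101-1, 11110
PI chart (minterm → PIs covering it):
  6 | 0011-  (sole → essential)
  7 | -0111,0011-
  13 | -1101  (sole → essential)
  16 | 1-000,100-0
  18 | 100-0  (sole → essential)
  21 | 1-101,101-1
  23 | -0111,101-1
  24 | 1-000  (sole → essential)
  29 | -1101,1-101
  30 | 11110  (sole → essential)
Essential prime implicants: -1101, 0011-, 1-000, 100-0, 11110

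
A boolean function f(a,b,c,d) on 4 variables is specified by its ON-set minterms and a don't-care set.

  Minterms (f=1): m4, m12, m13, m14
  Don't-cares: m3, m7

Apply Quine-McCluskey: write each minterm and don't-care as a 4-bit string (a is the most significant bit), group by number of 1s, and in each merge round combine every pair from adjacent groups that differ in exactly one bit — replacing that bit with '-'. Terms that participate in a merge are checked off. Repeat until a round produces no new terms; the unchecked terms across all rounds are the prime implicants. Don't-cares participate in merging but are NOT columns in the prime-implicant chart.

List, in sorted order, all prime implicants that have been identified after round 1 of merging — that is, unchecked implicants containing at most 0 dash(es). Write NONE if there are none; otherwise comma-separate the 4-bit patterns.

size-2^0 implicants → 0011(✓)  0100(✓)  0111(✓)  1100(✓)  1101(✓)  1110(✓)
size-2^1 implicants → -100  0-11  11-0  110-
Unchecked terms (primes): -100, 0-11, 11-0, 110-

NONE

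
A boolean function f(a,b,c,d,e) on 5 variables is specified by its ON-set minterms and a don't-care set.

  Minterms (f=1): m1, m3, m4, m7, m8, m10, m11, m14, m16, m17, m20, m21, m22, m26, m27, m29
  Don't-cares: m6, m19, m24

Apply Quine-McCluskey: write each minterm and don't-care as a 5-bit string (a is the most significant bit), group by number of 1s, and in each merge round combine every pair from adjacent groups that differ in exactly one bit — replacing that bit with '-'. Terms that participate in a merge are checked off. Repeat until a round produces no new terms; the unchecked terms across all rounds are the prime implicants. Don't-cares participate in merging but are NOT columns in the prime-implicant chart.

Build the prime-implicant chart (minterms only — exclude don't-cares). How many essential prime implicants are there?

4

[col 0] 00001*, 00011*, 00100*, 00110*, 00111*, 01000*, 01010*, 01011*, 01110*, 10000*, 10001*, 10011*, 10100*, 10101*, 10110*, 11000*, 11010*, 11011*, 11101*
[col 1] -0001*, -0011*, -0100*, -0110*, -1000*, -1010*, -1011*, 0-011*, 0-110, 00-11, 000-1*, 001-0*, 0011-, 01-10, 010-0*, 0101-*, 1-000, 1-011*, 1-101, 10-00*, 10-01*, 100-1*, 1000-*, 101-0*, 1010-*, 110-0*, 1101-*
[col 2] --011, -00-1, -01-0, -10-0, -101-, 10-0-
Prime implicants: --011, -00-1, -01-0, -10-0, -101-, 0-110, 00-11, 0011-, 01-10, 1-000, 1-101, 10-0-
PI chart (minterm → PIs covering it):
  1 | -00-1  (sole → essential)
  3 | --011,-00-1,00-11
  4 | -01-0  (sole → essential)
  7 | 00-11,0011-
  8 | -10-0  (sole → essential)
  10 | -10-0,-101-,01-10
  11 | --011,-101-
  14 | 0-110,01-10
  16 | 1-000,10-0-
  17 | -00-1,10-0-
  20 | -01-0,10-0-
  21 | 1-101,10-0-
  22 | -01-0  (sole → essential)
  26 | -10-0,-101-
  27 | --011,-101-
  29 | 1-101  (sole → essential)
Essential prime implicants: -00-1, -01-0, -10-0, 1-101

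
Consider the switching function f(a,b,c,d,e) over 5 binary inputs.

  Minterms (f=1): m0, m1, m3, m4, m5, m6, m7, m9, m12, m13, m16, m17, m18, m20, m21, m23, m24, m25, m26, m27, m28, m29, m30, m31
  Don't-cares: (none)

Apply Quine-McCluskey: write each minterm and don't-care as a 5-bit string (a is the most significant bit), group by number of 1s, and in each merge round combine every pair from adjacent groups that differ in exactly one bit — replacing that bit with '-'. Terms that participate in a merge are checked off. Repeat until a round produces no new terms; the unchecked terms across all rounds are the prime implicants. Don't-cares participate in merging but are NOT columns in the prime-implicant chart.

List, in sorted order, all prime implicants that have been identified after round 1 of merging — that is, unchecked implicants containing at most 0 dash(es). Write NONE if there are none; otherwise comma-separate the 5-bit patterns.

NONE

Round 0: 00000✓ 00001✓ 00011✓ 00100✓ 00101✓ 00110✓ 00111✓ 01001✓ 01100✓ 01101✓ 10000✓ 10001✓ 10010✓ 10100✓ 10101✓ 10111✓ 11000✓ 11001✓ 11010✓ 11011✓ 11100✓ 11101✓ 11110✓ 11111✓
Round 1: -0000✓ -0001✓ -0100✓ -0101✓ -0111✓ -1001✓ -1100✓ -1101✓ 0-001✓ 0-100✓ 0-101✓ 00-00✓ 00-01✓ 00-11✓ 000-1✓ 0000-✓ 001-0✓ 001-1✓ 0010-✓ 0011-✓ 01-01✓ 0110-✓ 1-000✓ 1-001✓ 1-010✓ 1-100✓ 1-101✓ 1-111✓ 10-00✓ 10-01✓ 100-0✓ 1000-✓ 101-1✓ 1010-✓ 11-00✓ 11-01✓ 11-10✓ 11-11✓ 110-0✓ 110-1✓ 1100-✓ 1101-✓ 111-0✓ 111-1✓ 1110-✓ 1111-✓
Round 2: --001✓ --100✓ --101✓ -0-00✓ -0-01✓ -000-✓ -01-1 -010-✓ -1-01✓ -110-✓ 0--01✓ 0-10-✓ 00--1 00-0-✓ 001-- 1--00✓ 1--01✓ 1-0-0 1-00-✓ 1-1-1 1-10-✓ 10-0-✓ 11--0✓ 11--1✓ 11-0-✓ 11-1-✓ 110--✓ 111--✓
Round 3: ---01 --10- -0-0- 1--0- 11---
PIs = {---01, --10-, -0-0-, -01-1, 00--1, 001--, 1--0-, 1-0-0, 1-1-1, 11---}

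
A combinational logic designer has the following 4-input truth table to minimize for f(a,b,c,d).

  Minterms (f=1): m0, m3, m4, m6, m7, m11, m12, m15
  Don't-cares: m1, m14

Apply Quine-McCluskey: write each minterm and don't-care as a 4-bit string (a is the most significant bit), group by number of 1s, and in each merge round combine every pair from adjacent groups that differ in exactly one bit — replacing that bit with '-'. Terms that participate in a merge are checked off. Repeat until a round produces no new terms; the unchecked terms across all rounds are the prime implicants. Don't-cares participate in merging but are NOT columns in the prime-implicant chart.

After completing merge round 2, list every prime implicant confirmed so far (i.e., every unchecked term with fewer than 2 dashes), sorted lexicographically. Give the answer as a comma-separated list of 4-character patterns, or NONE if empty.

0-00, 00-1, 000-

size-2^0 implicants → 0000(✓)  0001(✓)  0011(✓)  0100(✓)  0110(✓)  0111(✓)  1011(✓)  1100(✓)  1110(✓)  1111(✓)
size-2^1 implicants → -011(✓)  -100(✓)  -110(✓)  -111(✓)  0-00  0-11(✓)  00-1  000-  01-0(✓)  011-(✓)  1-11(✓)  11-0(✓)  111-(✓)
size-2^2 implicants → --11  -1-0  -11-
Unchecked terms (primes): --11, -1-0, -11-, 0-00, 00-1, 000-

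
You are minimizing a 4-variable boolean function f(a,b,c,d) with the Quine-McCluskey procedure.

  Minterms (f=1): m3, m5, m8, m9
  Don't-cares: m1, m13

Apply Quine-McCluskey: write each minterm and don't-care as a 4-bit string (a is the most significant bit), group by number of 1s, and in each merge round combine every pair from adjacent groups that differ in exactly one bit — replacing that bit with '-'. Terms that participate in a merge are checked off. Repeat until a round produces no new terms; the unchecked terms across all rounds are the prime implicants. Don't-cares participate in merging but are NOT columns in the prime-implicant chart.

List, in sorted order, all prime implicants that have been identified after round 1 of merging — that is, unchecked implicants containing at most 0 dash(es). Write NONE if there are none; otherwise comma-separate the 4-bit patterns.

Round 0: 0001✓ 0011✓ 0101✓ 1000✓ 1001✓ 1101✓
Round 1: -001✓ -101✓ 0-01✓ 00-1 1-01✓ 100-
Round 2: --01
PIs = {--01, 00-1, 100-}

NONE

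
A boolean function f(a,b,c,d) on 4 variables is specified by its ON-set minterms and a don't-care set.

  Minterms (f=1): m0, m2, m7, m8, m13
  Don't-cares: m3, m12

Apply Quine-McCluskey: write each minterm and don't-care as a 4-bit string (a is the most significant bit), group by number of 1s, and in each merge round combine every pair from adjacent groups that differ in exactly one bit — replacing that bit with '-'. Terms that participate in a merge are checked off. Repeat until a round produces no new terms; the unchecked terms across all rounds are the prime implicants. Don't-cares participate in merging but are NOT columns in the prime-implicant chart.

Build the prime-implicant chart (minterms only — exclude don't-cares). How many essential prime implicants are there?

size-2^0 implicants → 0000(✓)  0010(✓)  0011(✓)  0111(✓)  1000(✓)  1100(✓)  1101(✓)
size-2^1 implicants → -000  0-11  00-0  001-  1-00  110-
Unchecked terms (primes): -000, 0-11, 00-0, 001-, 1-00, 110-
Minterm coverage:
  m0 ⊆ -000,00-0
  m2 ⊆ 00-0,001-
  m7 ⊆ 0-11 [E]
  m8 ⊆ -000,1-00
  m13 ⊆ 110- [E]
E = {0-11, 110-}

2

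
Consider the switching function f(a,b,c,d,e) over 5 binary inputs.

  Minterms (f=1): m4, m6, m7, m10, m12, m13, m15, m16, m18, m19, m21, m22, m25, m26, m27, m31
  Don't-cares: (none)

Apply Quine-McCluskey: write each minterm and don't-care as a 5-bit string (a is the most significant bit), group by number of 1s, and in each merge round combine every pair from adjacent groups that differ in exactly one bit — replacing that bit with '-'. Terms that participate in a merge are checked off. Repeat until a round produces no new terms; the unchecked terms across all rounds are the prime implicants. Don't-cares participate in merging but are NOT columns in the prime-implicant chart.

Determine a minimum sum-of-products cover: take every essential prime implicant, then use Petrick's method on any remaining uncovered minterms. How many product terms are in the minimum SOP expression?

[col 0] 00100*, 00110*, 00111*, 01010*, 01100*, 01101*, 01111*, 10000*, 10010*, 10011*, 10101, 10110*, 11001*, 11010*, 11011*, 11111*
[col 1] -0110, -1010, -1111, 0-100, 0-111, 001-0, 0011-, 011-1, 0110-, 1-010*, 1-011*, 10-10, 100-0, 1001-*, 11-11, 110-1, 1101-*
[col 2] 1-01-
Prime implicants: -0110, -1010, -1111, 0-100, 0-111, 001-0, 0011-, 011-1, 0110-, 1-01-, 10-10, 100-0, 10101, 11-11, 110-1
PI chart (minterm → PIs covering it):
  4 | 0-100,001-0
  6 | -0110,001-0,0011-
  7 | 0-111,0011-
  10 | -1010  (sole → essential)
  12 | 0-100,0110-
  13 | 011-1,0110-
  15 | -1111,0-111,011-1
  16 | 100-0  (sole → essential)
  18 | 1-01-,10-10,100-0
  19 | 1-01-  (sole → essential)
  21 | 10101  (sole → essential)
  22 | -0110,10-10
  25 | 110-1  (sole → essential)
  26 | -1010,1-01-
  27 | 1-01-,11-11,110-1
  31 | -1111,11-11
Essential prime implicants: -1010, 1-01-, 100-0, 10101, 110-1
Petrick residual → -0110, -1111, 0-100, 0-111, 011-1
Minimum SOP uses 10 PIs: b'cde' + bc'de' + bcde + a'cd'e' + a'cde + a'bce + ac'd + ab'c'e' + ab'cd'e + abc'e

10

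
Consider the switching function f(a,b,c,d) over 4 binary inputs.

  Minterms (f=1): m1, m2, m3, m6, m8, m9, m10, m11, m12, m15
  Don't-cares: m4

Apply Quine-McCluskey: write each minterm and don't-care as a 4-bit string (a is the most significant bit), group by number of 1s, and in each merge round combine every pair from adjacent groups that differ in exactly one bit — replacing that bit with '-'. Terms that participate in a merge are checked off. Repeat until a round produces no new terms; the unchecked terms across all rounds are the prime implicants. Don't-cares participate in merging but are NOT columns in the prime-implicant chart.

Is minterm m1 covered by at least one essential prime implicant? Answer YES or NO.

[col 0] 0001*, 0010*, 0011*, 0100*, 0110*, 1000*, 1001*, 1010*, 1011*, 1100*, 1111*
[col 1] -001*, -010*, -011*, -100, 0-10, 00-1*, 001-*, 01-0, 1-00, 1-11, 10-0*, 10-1*, 100-*, 101-*
[col 2] -0-1, -01-, 10--
Prime implicants: -0-1, -01-, -100, 0-10, 01-0, 1-00, 1-11, 10--
PI chart (minterm → PIs covering it):
  1 | -0-1  (sole → essential)
  2 | -01-,0-10
  3 | -0-1,-01-
  6 | 0-10,01-0
  8 | 1-00,10--
  9 | -0-1,10--
  10 | -01-,10--
  11 | -0-1,-01-,1-11,10--
  12 | -100,1-00
  15 | 1-11  (sole → essential)
Essential prime implicants: -0-1, 1-11

YES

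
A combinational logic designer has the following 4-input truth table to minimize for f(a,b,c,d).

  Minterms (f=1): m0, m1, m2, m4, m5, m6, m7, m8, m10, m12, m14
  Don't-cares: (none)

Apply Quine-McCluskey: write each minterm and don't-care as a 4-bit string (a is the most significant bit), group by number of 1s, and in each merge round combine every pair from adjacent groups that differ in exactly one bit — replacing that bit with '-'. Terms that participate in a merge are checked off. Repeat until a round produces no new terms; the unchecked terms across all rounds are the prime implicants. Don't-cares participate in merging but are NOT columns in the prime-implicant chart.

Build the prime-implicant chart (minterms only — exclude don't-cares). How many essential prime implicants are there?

3

Round 0: 0000✓ 0001✓ 0010✓ 0100✓ 0101✓ 0110✓ 0111✓ 1000✓ 1010✓ 1100✓ 1110✓
Round 1: -000✓ -010✓ -100✓ -110✓ 0-00✓ 0-01✓ 0-10✓ 00-0✓ 000-✓ 01-0✓ 01-1✓ 010-✓ 011-✓ 1-00✓ 1-10✓ 10-0✓ 11-0✓
Round 2: --00✓ --10✓ -0-0✓ -1-0✓ 0--0✓ 0-0- 01-- 1--0✓
Round 3: ---0
PIs = {---0, 0-0-, 01--}
Coverage chart:
  m0: ---0,0-0-
  m1: 0-0- ←essential
  m2: ---0 ←essential
  m4: ---0,0-0-,01--
  m5: 0-0-,01--
  m6: ---0,01--
  m7: 01-- ←essential
  m8: ---0 ←essential
  m10: ---0 ←essential
  m12: ---0 ←essential
  m14: ---0 ←essential
Essential: ---0, 0-0-, 01--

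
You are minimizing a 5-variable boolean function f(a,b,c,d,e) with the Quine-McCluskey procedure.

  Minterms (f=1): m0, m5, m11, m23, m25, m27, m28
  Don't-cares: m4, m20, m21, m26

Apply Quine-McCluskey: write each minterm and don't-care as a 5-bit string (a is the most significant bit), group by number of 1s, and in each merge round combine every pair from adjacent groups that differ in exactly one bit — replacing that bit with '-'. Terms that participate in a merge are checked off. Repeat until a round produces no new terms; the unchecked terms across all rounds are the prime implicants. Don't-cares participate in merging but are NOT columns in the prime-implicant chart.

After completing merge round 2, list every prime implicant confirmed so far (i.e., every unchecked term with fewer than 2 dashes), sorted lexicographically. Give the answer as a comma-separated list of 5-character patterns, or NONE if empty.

[col 0] 00000*, 00100*, 00101*, 01011*, 10100*, 10101*, 10111*, 11001*, 11010*, 11011*, 11100*
[col 1] -0100*, -0101*, -1011, 00-00, 0010-*, 1-100, 101-1, 1010-*, 110-1, 1101-
[col 2] -010-
Prime implicants: -010-, -1011, 00-00, 1-100, 101-1, 110-1, 1101-

-1011, 00-00, 1-100, 101-1, 110-1, 1101-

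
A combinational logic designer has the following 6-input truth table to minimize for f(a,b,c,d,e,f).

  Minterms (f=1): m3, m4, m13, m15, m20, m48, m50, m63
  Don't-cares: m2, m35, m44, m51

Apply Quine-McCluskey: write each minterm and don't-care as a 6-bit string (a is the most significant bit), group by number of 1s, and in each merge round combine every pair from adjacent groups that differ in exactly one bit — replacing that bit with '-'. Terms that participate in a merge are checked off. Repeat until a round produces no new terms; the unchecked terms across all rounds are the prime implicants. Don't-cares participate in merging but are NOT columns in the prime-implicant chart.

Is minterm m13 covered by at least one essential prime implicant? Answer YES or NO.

Round 0: 000010✓ 000011✓ 000100✓ 001101✓ 001111✓ 010100✓ 100011✓ 101100 110000✓ 110010✓ 110011✓ 111111
Round 1: -00011 0-0100 00001- 0011-1 1-0011 1100-0 11001-
PIs = {-00011, 0-0100, 00001-, 0011-1, 1-0011, 101100, 1100-0, 11001-, 111111}
Coverage chart:
  m3: -00011,00001-
  m4: 0-0100 ←essential
  m13: 0011-1 ←essential
  m15: 0011-1 ←essential
  m20: 0-0100 ←essential
  m48: 1100-0 ←essential
  m50: 1100-0,11001-
  m63: 111111 ←essential
Essential: 0-0100, 0011-1, 1100-0, 111111

YES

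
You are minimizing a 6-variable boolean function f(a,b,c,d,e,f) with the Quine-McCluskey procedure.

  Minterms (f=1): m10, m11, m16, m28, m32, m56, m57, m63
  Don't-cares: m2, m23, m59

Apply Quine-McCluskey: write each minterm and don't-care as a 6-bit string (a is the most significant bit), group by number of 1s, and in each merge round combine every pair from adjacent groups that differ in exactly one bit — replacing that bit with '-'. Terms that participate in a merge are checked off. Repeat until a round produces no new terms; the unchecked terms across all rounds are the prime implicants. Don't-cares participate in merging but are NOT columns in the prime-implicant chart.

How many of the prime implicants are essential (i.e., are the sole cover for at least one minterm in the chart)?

[col 0] 000010*, 001010*, 001011*, 010000, 010111, 011100, 100000, 111000*, 111001*, 111011*, 111111*
[col 1] 00-010, 00101-, 111-11, 1110-1, 11100-
Prime implicants: 00-010, 00101-, 010000, 010111, 011100, 100000, 111-11, 1110-1, 11100-
PI chart (minterm → PIs covering it):
  10 | 00-010,00101-
  11 | 00101-  (sole → essential)
  16 | 010000  (sole → essential)
  28 | 011100  (sole → essential)
  32 | 100000  (sole → essential)
  56 | 11100-  (sole → essential)
  57 | 1110-1,11100-
  63 | 111-11  (sole → essential)
Essential prime implicants: 00101-, 010000, 011100, 100000, 111-11, 11100-

6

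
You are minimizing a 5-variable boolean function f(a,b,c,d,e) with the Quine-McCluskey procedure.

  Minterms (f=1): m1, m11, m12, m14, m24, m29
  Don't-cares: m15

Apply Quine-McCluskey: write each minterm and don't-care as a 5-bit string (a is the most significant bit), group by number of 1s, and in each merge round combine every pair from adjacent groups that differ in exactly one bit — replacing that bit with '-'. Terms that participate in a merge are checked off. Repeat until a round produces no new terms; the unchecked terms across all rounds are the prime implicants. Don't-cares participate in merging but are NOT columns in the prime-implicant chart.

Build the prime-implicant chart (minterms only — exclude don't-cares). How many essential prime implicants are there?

Round 0: 00001 01011✓ 01100✓ 01110✓ 01111✓ 11000 11101
Round 1: 01-11 011-0 0111-
PIs = {00001, 01-11, 011-0, 0111-, 11000, 11101}
Coverage chart:
  m1: 00001 ←essential
  m11: 01-11 ←essential
  m12: 011-0 ←essential
  m14: 011-0,0111-
  m24: 11000 ←essential
  m29: 11101 ←essential
Essential: 00001, 01-11, 011-0, 11000, 11101

5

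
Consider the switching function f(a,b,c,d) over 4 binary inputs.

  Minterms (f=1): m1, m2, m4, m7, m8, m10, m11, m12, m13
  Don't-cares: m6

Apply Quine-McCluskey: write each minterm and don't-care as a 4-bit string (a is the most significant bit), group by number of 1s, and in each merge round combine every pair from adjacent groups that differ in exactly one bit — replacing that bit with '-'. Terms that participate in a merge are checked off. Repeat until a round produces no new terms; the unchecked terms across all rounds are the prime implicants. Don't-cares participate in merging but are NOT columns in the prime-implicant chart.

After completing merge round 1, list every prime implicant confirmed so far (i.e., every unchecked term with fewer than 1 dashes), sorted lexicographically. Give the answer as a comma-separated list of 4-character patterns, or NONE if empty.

Round 0: 0001 0010✓ 0100✓ 0110✓ 0111✓ 1000✓ 1010✓ 1011✓ 1100✓ 1101✓
Round 1: -010 -100 0-10 01-0 011- 1-00 10-0 101- 110-
PIs = {-010, -100, 0-10, 0001, 01-0, 011-, 1-00, 10-0, 101-, 110-}

0001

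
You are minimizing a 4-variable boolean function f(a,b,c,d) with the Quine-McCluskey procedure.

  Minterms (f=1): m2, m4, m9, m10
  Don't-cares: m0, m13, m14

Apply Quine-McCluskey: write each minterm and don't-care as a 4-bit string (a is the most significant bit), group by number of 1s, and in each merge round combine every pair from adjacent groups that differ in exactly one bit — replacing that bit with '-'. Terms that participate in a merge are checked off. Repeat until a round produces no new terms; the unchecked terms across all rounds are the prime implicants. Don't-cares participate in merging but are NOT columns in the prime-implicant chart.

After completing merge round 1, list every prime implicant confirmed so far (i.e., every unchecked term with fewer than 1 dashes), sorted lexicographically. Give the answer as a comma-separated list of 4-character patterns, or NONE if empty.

NONE

[col 0] 0000*, 0010*, 0100*, 1001*, 1010*, 1101*, 1110*
[col 1] -010, 0-00, 00-0, 1-01, 1-10
Prime implicants: -010, 0-00, 00-0, 1-01, 1-10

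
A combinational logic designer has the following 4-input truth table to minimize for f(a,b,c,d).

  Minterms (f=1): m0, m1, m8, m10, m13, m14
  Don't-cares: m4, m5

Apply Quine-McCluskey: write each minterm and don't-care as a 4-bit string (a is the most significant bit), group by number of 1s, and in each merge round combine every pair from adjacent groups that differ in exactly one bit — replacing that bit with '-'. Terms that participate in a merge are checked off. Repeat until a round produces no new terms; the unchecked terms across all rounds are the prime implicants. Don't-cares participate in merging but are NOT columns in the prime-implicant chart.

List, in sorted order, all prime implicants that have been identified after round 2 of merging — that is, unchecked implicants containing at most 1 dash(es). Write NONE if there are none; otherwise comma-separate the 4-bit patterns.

-000, -101, 1-10, 10-0

Round 0: 0000✓ 0001✓ 0100✓ 0101✓ 1000✓ 1010✓ 1101✓ 1110✓
Round 1: -000 -101 0-00✓ 0-01✓ 000-✓ 010-✓ 1-10 10-0
Round 2: 0-0-
PIs = {-000, -101, 0-0-, 1-10, 10-0}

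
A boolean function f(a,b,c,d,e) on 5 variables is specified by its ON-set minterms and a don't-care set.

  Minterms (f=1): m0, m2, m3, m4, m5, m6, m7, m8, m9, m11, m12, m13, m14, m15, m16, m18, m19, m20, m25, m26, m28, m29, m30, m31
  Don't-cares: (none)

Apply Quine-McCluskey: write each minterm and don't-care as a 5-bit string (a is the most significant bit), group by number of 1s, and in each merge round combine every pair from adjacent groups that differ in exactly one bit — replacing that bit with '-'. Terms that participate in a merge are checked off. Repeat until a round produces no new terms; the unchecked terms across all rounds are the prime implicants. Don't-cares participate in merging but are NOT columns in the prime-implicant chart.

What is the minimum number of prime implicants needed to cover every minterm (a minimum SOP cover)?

Round 0: 00000✓ 00010✓ 00011✓ 00100✓ 00101✓ 00110✓ 00111✓ 01000✓ 01001✓ 01011✓ 01100✓ 01101✓ 01110✓ 01111✓ 10000✓ 10010✓ 10011✓ 10100✓ 11001✓ 11010✓ 11100✓ 11101✓ 11110✓ 11111✓
Round 1: -0000✓ -0010✓ -0011✓ -0100✓ -1001✓ -1100✓ -1101✓ -1110✓ -1111✓ 0-000✓ 0-011✓ 0-100✓ 0-101✓ 0-110✓ 0-111✓ 00-00✓ 00-10✓ 00-11✓ 000-0✓ 0001-✓ 001-0✓ 001-1✓ 0010-✓ 0011-✓ 01-00✓ 01-01✓ 01-11✓ 010-1✓ 0100-✓ 011-0✓ 011-1✓ 0110-✓ 0111-✓ 1-010 1-100✓ 10-00✓ 100-0✓ 1001-✓ 11-01✓ 11-10 111-0✓ 111-1✓ 1110-✓ 1111-✓
Round 2: --100 -0-00 -00-0 -001- -1-01 -11-0✓ -11-1✓ -110-✓ -111-✓ 0--00 0--11 0-1-0✓ 0-1-1✓ 0-10-✓ 0-11-✓ 00--0 00-1- 001--✓ 01--1 01-0- 011--✓ 111--✓
Round 3: -11-- 0-1--
PIs = {--100, -0-00, -00-0, -001-, -1-01, -11--, 0--00, 0--11, 0-1--, 00--0, 00-1-, 01--1, 01-0-, 1-010, 11-10}
Coverage chart:
  m0: -0-00,-00-0,0--00,00--0
  m2: -00-0,-001-,00--0,00-1-
  m3: -001-,0--11,00-1-
  m4: --100,-0-00,0--00,0-1--,00--0
  m5: 0-1-- ←essential
  m6: 0-1--,00--0,00-1-
  m7: 0--11,0-1--,00-1-
  m8: 0--00,01-0-
  m9: -1-01,01--1,01-0-
  m11: 0--11,01--1
  m12: --100,-11--,0--00,0-1--,01-0-
  m13: -1-01,-11--,0-1--,01--1,01-0-
  m14: -11--,0-1--
  m15: -11--,0--11,0-1--,01--1
  m16: -0-00,-00-0
  m18: -00-0,-001-,1-010
  m19: -001- ←essential
  m20: --100,-0-00
  m25: -1-01 ←essential
  m26: 1-010,11-10
  m28: --100,-11--
  m29: -1-01,-11--
  m30: -11--,11-10
  m31: -11-- ←essential
Essential: -001-, -1-01, -11--, 0-1--
Petrick residual → -0-00, 0--00, 0--11, 1-010
Min cover (8 terms): b'd'e' + b'c'd + bd'e + bc + a'd'e' + a'de + a'c + ac'de'

8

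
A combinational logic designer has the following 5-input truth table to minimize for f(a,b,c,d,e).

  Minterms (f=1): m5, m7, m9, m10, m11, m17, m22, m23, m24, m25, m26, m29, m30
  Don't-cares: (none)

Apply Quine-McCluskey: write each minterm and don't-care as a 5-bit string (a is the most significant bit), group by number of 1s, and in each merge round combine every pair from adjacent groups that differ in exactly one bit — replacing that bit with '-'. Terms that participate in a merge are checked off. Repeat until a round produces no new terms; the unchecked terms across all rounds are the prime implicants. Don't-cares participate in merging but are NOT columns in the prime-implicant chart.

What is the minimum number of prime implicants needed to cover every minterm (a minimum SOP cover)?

8

Round 0: 00101✓ 00111✓ 01001✓ 01010✓ 01011✓ 10001✓ 10110✓ 10111✓ 11000✓ 11001✓ 11010✓ 11101✓ 11110✓
Round 1: -0111 -1001 -1010 001-1 010-1 0101- 1-001 1-110 1011- 11-01 11-10 110-0 1100-
PIs = {-0111, -1001, -1010, 001-1, 010-1, 0101-, 1-001, 1-110, 1011-, 11-01, 11-10, 110-0, 1100-}
Coverage chart:
  m5: 001-1 ←essential
  m7: -0111,001-1
  m9: -1001,010-1
  m10: -1010,0101-
  m11: 010-1,0101-
  m17: 1-001 ←essential
  m22: 1-110,1011-
  m23: -0111,1011-
  m24: 110-0,1100-
  m25: -1001,1-001,11-01,1100-
  m26: -1010,11-10,110-0
  m29: 11-01 ←essential
  m30: 1-110,11-10
Essential: 001-1, 1-001, 11-01
Petrick residual → -0111, -1001, 0101-, 1-110, 110-0
Min cover (8 terms): b'cde + bc'd'e + a'b'ce + a'bc'd + ac'd'e + acde' + abd'e + abc'e'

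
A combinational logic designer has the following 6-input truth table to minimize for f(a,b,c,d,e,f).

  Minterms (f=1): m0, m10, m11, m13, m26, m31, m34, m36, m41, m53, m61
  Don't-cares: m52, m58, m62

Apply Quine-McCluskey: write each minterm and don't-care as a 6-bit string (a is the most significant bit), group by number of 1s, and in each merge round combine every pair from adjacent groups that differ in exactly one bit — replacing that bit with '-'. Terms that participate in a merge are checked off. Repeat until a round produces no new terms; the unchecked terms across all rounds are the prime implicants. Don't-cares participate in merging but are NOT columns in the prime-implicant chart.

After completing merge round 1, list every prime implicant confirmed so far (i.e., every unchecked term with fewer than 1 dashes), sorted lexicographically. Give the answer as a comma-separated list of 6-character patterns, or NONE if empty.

size-2^0 implicants → 000000  001010(✓)  001011(✓)  001101  011010(✓)  011111  100010  100100(✓)  101001  110100(✓)  110101(✓)  111010(✓)  111101(✓)  111110(✓)
size-2^1 implicants → -11010  0-1010  00101-  1-0100  11-101  11010-  111-10
Unchecked terms (primes): -11010, 0-1010, 000000, 00101-, 001101, 011111, 1-0100, 100010, 101001, 11-101, 11010-, 111-10

000000, 001101, 011111, 100010, 101001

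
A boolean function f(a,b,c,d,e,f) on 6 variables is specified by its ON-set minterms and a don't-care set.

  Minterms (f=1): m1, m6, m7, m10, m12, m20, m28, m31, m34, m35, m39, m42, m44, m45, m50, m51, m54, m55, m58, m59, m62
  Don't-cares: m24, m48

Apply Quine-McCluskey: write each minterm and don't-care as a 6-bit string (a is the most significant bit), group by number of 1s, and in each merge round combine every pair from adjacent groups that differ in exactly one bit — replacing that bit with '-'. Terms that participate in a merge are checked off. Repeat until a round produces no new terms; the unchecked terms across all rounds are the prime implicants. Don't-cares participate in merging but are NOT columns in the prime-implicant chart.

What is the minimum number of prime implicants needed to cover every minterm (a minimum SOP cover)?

11

size-2^0 implicants → 000001  000110(✓)  000111(✓)  001010(✓)  001100(✓)  010100(✓)  011000(✓)  011100(✓)  011111  100010(✓)  100011(✓)  100111(✓)  101010(✓)  101100(✓)  101101(✓)  110000(✓)  110010(✓)  110011(✓)  110110(✓)  110111(✓)  111010(✓)  111011(✓)  111110(✓)
size-2^1 implicants → -00111  -01010  -01100  0-1100  00011-  01-100  011-00  1-0010(✓)  1-0011(✓)  1-0111(✓)  1-1010(✓)  10-010(✓)  100-11(✓)  10001-(✓)  10110-  11-010(✓)  11-011(✓)  11-110(✓)  110-10(✓)  110-11(✓)  1100-0  11001-(✓)  11011-(✓)  111-10(✓)  11101-(✓)
size-2^2 implicants → 1--010  1-0-11  1-001-  11--10  11-01-  110-1-
Unchecked terms (primes): -00111, -01010, -01100, 0-1100, 000001, 00011-, 01-100, 011-00, 011111, 1--010, 1-0-11, 1-001-, 10110-, 11--10, 11-01-, 110-1-, 1100-0
Minterm coverage:
  m1 ⊆ 000001 [E]
  m6 ⊆ 00011- [E]
  m7 ⊆ -00111,00011-
  m10 ⊆ -01010 [E]
  m12 ⊆ -01100,0-1100
  m20 ⊆ 01-100 [E]
  m28 ⊆ 0-1100,01-100,011-00
  m31 ⊆ 011111 [E]
  m34 ⊆ 1--010,1-001-
  m35 ⊆ 1-0-11,1-001-
  m39 ⊆ -00111,1-0-11
  m42 ⊆ -01010,1--010
  m44 ⊆ -01100,10110-
  m45 ⊆ 10110- [E]
  m50 ⊆ 1--010,1-001-,11--10,11-01-,110-1-,1100-0
  m51 ⊆ 1-0-11,1-001-,11-01-,110-1-
  m54 ⊆ 11--10,110-1-
  m55 ⊆ 1-0-11,110-1-
  m58 ⊆ 1--010,11--10,11-01-
  m59 ⊆ 11-01- [E]
  m62 ⊆ 11--10 [E]
E = {-01010, 000001, 00011-, 01-100, 011111, 10110-, 11--10, 11-01-}
Petrick residual → -01100, 1--010, 1-0-11
Cover = b'cd'ef' + b'cde'f' + a'b'c'd'e'f + a'b'c'de + a'bde'f' + a'bcdef + ad'ef' + ac'ef + ab'cde' + abef' + abd'e  |cover|=11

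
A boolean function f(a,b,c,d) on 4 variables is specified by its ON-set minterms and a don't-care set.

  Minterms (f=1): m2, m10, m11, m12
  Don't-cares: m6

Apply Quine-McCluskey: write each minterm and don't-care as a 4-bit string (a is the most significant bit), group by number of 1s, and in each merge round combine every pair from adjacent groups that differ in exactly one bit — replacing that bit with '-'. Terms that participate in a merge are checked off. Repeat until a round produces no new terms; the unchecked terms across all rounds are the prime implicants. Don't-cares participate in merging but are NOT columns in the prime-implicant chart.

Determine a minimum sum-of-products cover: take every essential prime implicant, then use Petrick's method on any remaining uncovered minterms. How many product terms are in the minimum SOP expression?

Round 0: 0010✓ 0110✓ 1010✓ 1011✓ 1100
Round 1: -010 0-10 101-
PIs = {-010, 0-10, 101-, 1100}
Coverage chart:
  m2: -010,0-10
  m10: -010,101-
  m11: 101- ←essential
  m12: 1100 ←essential
Essential: 101-, 1100
Petrick residual → -010
Min cover (3 terms): b'cd' + ab'c + abc'd'

3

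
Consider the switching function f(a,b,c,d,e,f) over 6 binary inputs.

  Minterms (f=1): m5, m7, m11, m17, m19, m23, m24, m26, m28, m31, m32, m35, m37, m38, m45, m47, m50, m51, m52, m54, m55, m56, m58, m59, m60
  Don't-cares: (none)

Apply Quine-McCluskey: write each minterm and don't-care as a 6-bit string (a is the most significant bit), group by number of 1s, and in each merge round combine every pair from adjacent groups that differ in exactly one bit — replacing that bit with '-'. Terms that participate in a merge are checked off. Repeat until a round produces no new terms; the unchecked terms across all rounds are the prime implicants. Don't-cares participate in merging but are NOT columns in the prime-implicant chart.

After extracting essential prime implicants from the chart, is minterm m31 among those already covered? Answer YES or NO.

size-2^0 implicants → 000101(✓)  000111(✓)  001011  010001(✓)  010011(✓)  010111(✓)  011000(✓)  011010(✓)  011100(✓)  011111(✓)  100000  100011(✓)  100101(✓)  100110(✓)  101101(✓)  101111(✓)  110010(✓)  110011(✓)  110100(✓)  110110(✓)  110111(✓)  111000(✓)  111010(✓)  111011(✓)  111100(✓)
size-2^1 implicants → -00101  -10011(✓)  -10111(✓)  -11000(✓)  -11010(✓)  -11100(✓)  0-0111  0001-1  01-111  010-11(✓)  0100-1  011-00(✓)  0110-0(✓)  1-0011  1-0110  10-101  1011-1  11-010(✓)  11-011(✓)  11-100  110-10(✓)  110-11(✓)  11001-(✓)  1101-0  11011-(✓)  111-00(✓)  1110-0(✓)  11101-(✓)
size-2^2 implicants → -10-11  -11-00  -110-0  11-01-  110-1-
Unchecked terms (primes): -00101, -10-11, -11-00, -110-0, 0-0111, 0001-1, 001011, 01-111, 0100-1, 1-0011, 1-0110, 10-101, 100000, 1011-1, 11-01-, 11-100, 110-1-, 1101-0
Minterm coverage:
  m5 ⊆ -00101,0001-1
  m7 ⊆ 0-0111,0001-1
  m11 ⊆ 001011 [E]
  m17 ⊆ 0100-1 [E]
  m19 ⊆ -10-11,0100-1
  m23 ⊆ -10-11,0-0111,01-111
  m24 ⊆ -11-00,-110-0
  m26 ⊆ -110-0 [E]
  m28 ⊆ -11-00 [E]
  m31 ⊆ 01-111 [E]
  m32 ⊆ 100000 [E]
  m35 ⊆ 1-0011 [E]
  m37 ⊆ -00101,10-101
  m38 ⊆ 1-0110 [E]
  m45 ⊆ 10-101,1011-1
  m47 ⊆ 1011-1 [E]
  m50 ⊆ 11-01-,110-1-
  m51 ⊆ -10-11,1-0011,11-01-,110-1-
  m52 ⊆ 11-100,1101-0
  m54 ⊆ 1-0110,110-1-,1101-0
  m55 ⊆ -10-11,110-1-
  m56 ⊆ -11-00,-110-0
  m58 ⊆ -110-0,11-01-
  m59 ⊆ 11-01- [E]
  m60 ⊆ -11-00,11-100
E = {-11-00, -110-0, 001011, 01-111, 0100-1, 1-0011, 1-0110, 100000, 1011-1, 11-01-}

YES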